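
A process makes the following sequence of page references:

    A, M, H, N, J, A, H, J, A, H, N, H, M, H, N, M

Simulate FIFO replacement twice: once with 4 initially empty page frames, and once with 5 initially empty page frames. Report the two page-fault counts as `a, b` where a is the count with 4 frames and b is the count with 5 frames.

9, 5

4 frames: F F F F F F . . . . . . F F F . → 9 faults.
5 frames: F F F F F . . . . . . . . . . . → 5 faults.
5 < 9: adding a frame reduced faults, as is typical.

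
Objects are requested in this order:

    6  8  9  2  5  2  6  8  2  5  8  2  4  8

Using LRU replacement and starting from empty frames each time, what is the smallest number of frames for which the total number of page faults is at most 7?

f=1: 14 faults
f=2: 13 faults
f=3: 9 faults
f=4: 8 faults
f=5: 6 faults
f=6: 6 faults
Smallest f with faults ≤ 7 is 5.

5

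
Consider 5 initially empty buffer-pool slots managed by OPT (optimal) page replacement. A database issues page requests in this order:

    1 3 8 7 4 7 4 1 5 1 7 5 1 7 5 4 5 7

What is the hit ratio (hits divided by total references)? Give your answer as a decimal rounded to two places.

0.67

1: fault, frames (1)
3: fault, frames (1 3)
8: fault, frames (1 3 8)
7: fault, frames (1 3 8 7)
4: fault, frames (1 3 8 7 4)
7: hit
4: hit
1: hit
5: fault, evict 8, frames (1 3 7 4 5)
1: hit
7: hit
5: hit
1: hit
7: hit
5: hit
4: hit
5: hit
7: hit
Hits: 12 of 18 references → 12/18 = 0.6667.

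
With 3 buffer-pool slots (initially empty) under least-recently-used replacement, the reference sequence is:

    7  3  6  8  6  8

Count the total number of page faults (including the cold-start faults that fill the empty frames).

7 → miss, frames [7]
3 → miss, frames [7, 3]
6 → miss, frames [7, 3, 6]
8 → miss, evict 7, frames [3, 6, 8]
6 → hit
8 → hit
Page faults: 4.

4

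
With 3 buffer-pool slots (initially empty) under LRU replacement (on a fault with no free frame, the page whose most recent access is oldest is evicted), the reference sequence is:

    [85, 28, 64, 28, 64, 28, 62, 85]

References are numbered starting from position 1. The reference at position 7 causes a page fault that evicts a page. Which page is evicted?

pos 1: 85 -> miss, frames [85]
pos 2: 28 -> miss, frames [85, 28]
pos 3: 64 -> miss, frames [85, 28, 64]
pos 4: 28 -> hit
pos 5: 64 -> hit
pos 6: 28 -> hit
pos 7: 62 -> miss, evict 85, frames [64, 28, 62]
At position 7, page 85 is evicted.

85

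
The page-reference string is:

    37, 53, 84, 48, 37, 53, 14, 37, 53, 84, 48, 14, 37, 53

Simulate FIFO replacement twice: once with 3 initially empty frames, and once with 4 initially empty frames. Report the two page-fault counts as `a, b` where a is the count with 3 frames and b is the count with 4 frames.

3 frames: F F F F F F F . . F F . F F → 11 faults.
4 frames: F F F F . . F F F F F F F F → 12 faults.
12 > 11: adding a frame increased faults — Belady's anomaly.

11, 12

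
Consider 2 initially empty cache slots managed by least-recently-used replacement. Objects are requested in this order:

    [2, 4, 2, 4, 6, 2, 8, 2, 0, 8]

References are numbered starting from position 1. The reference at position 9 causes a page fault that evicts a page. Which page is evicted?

8

pos 1: 2 -> fault, frames (2)
pos 2: 4 -> fault, frames (2 4)
pos 3: 2 -> hit
pos 4: 4 -> hit
pos 5: 6 -> fault, evict 2, frames (4 6)
pos 6: 2 -> fault, evict 4, frames (6 2)
pos 7: 8 -> fault, evict 6, frames (2 8)
pos 8: 2 -> hit
pos 9: 0 -> fault, evict 8, frames (2 0)
At position 9, page 8 is evicted.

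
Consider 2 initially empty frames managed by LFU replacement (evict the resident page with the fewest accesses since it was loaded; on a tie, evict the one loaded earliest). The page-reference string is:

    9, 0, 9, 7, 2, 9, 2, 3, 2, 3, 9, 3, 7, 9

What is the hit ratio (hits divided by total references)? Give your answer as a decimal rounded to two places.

9 -> miss, frames (9)
0 -> miss, frames (9 0)
9 -> hit
7 -> miss, evict 0, frames (9 7)
2 -> miss, evict 7, frames (9 2)
9 -> hit
2 -> hit
3 -> miss, evict 2, frames (9 3)
2 -> miss, evict 3, frames (9 2)
3 -> miss, evict 2, frames (9 3)
9 -> hit
3 -> hit
7 -> miss, evict 3, frames (9 7)
9 -> hit
Hits: 6 of 14 references → 6/14 = 0.4286.

0.43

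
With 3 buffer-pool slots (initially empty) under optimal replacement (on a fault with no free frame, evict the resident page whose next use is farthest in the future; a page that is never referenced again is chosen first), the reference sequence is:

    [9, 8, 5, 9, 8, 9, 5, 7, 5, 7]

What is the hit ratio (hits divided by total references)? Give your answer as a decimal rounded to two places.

9: miss, frames {9}
8: miss, frames {9,8}
5: miss, frames {9,8,5}
9: hit
8: hit
9: hit
5: hit
7: miss, evict 8, frames {9,5,7}
5: hit
7: hit
Hits: 6 of 10 references → 6/10 = 0.6000.

0.60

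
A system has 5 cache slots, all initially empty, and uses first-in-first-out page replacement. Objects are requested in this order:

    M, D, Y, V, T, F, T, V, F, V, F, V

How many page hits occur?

M → miss, frames (M)
D → miss, frames (M D)
Y → miss, frames (M D Y)
V → miss, frames (M D Y V)
T → miss, frames (M D Y V T)
F → miss, evict M, frames (D Y V T F)
T → hit
V → hit
F → hit
V → hit
F → hit
V → hit
Hits: 6.

6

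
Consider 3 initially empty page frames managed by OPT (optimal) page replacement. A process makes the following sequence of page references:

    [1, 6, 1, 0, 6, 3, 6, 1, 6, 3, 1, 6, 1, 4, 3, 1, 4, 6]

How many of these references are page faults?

1: miss, frames [1]
6: miss, frames [1, 6]
1: hit
0: miss, frames [1, 6, 0]
6: hit
3: miss, evict 0, frames [1, 6, 3]
6: hit
1: hit
6: hit
3: hit
1: hit
6: hit
1: hit
4: miss, evict 6, frames [1, 3, 4]
3: hit
1: hit
4: hit
6: miss, evict 4, frames [1, 3, 6]
Page faults: 6.

6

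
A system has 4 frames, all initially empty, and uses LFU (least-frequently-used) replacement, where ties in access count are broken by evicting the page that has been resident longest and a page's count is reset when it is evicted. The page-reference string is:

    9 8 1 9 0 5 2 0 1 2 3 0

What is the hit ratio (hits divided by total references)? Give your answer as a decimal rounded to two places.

9 → fault, frames (9)
8 → fault, frames (9 8)
1 → fault, frames (9 8 1)
9 → hit
0 → fault, frames (9 8 1 0)
5 → fault, evict 8, frames (9 1 0 5)
2 → fault, evict 1, frames (9 0 5 2)
0 → hit
1 → fault, evict 5, frames (9 0 2 1)
2 → hit
3 → fault, evict 1, frames (9 0 2 3)
0 → hit
Hits: 4 of 12 references → 4/12 = 0.3333.

0.33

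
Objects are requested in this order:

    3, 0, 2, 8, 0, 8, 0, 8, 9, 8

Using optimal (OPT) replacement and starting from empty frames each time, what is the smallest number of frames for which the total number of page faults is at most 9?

2

f=1: 10 faults
f=2: 5 faults
f=3: 5 faults
f=4: 5 faults
f=5: 5 faults
Smallest f with faults ≤ 9 is 2.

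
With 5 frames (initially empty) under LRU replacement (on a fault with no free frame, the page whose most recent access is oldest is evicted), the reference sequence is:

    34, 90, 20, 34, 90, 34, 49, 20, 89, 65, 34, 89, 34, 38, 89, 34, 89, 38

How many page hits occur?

11

34 -> fault, frames [34]
90 -> fault, frames [34, 90]
20 -> fault, frames [34, 90, 20]
34 -> hit
90 -> hit
34 -> hit
49 -> fault, frames [20, 90, 34, 49]
20 -> hit
89 -> fault, frames [90, 34, 49, 20, 89]
65 -> fault, evict 90, frames [34, 49, 20, 89, 65]
34 -> hit
89 -> hit
34 -> hit
38 -> fault, evict 49, frames [20, 65, 89, 34, 38]
89 -> hit
34 -> hit
89 -> hit
38 -> hit
Hits: 11.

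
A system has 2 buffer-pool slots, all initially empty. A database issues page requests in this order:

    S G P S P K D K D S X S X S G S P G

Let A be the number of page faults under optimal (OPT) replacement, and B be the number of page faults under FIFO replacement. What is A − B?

Under OPT: F F F . . F F . . F F . . . F . F . → 9 faults.
Under FIFO: F F F F . F F . . F F . . . F F F F → 12 faults.
A − B = 9 − 12 = -3.

-3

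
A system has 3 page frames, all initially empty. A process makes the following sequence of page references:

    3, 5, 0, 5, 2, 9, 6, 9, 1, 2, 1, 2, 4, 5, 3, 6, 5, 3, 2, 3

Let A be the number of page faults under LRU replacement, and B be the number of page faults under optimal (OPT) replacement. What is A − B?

Under LRU: F F F . F F F . F F . . F F F F . . F . → 13 faults.
Under OPT: F F F . F F F . F . . . F F F . . . F . → 11 faults.
A − B = 13 − 11 = 2.

2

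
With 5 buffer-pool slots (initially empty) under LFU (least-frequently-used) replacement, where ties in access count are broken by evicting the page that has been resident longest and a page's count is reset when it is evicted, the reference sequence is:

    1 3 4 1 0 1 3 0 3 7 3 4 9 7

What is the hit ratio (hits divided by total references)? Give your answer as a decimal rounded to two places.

0.50

1: miss, frames (1)
3: miss, frames (1 3)
4: miss, frames (1 3 4)
1: hit
0: miss, frames (1 3 4 0)
1: hit
3: hit
0: hit
3: hit
7: miss, frames (1 3 4 0 7)
3: hit
4: hit
9: miss, evict 7, frames (1 3 4 0 9)
7: miss, evict 9, frames (1 3 4 0 7)
Hits: 7 of 14 references → 7/14 = 0.5000.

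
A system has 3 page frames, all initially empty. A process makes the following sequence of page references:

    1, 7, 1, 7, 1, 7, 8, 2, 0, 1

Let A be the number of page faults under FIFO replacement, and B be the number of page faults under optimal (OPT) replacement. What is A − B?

1

Under FIFO: F F . . . . F F F F → 6 faults.
Under OPT: F F . . . . F F F . → 5 faults.
A − B = 6 − 5 = 1.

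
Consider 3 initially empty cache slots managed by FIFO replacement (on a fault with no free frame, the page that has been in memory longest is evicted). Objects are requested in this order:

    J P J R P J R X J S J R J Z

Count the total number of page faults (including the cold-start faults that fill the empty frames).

J: fault, frames (J)
P: fault, frames (J P)
J: hit
R: fault, frames (J P R)
P: hit
J: hit
R: hit
X: fault, evict J, frames (P R X)
J: fault, evict P, frames (R X J)
S: fault, evict R, frames (X J S)
J: hit
R: fault, evict X, frames (J S R)
J: hit
Z: fault, evict J, frames (S R Z)
Page faults: 8.

8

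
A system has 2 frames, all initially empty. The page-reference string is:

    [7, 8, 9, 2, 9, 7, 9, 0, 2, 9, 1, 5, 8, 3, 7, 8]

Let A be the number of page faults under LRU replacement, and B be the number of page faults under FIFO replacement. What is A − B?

Under LRU: F F F F . F . F F F F F F F F F → 14 faults.
Under FIFO: F F F F . F F F F F F F F F F F → 15 faults.
A − B = 14 − 15 = -1.

-1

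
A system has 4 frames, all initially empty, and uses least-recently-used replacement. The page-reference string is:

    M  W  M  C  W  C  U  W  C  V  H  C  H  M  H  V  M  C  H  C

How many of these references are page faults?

7

M → miss, frames {M}
W → miss, frames {M,W}
M → hit
C → miss, frames {W,M,C}
W → hit
C → hit
U → miss, frames {M,W,C,U}
W → hit
C → hit
V → miss, evict M, frames {U,W,C,V}
H → miss, evict U, frames {W,C,V,H}
C → hit
H → hit
M → miss, evict W, frames {V,C,H,M}
H → hit
V → hit
M → hit
C → hit
H → hit
C → hit
Page faults: 7.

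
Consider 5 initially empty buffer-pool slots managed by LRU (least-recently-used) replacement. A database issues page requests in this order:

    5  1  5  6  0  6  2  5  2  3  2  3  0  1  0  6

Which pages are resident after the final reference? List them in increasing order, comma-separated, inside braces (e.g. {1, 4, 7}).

{0, 1, 2, 3, 6}

5 -> miss, frames (5)
1 -> miss, frames (5 1)
5 -> hit
6 -> miss, frames (1 5 6)
0 -> miss, frames (1 5 6 0)
6 -> hit
2 -> miss, frames (1 5 0 6 2)
5 -> hit
2 -> hit
3 -> miss, evict 1, frames (0 6 5 2 3)
2 -> hit
3 -> hit
0 -> hit
1 -> miss, evict 6, frames (5 2 3 0 1)
0 -> hit
6 -> miss, evict 5, frames (2 3 1 0 6)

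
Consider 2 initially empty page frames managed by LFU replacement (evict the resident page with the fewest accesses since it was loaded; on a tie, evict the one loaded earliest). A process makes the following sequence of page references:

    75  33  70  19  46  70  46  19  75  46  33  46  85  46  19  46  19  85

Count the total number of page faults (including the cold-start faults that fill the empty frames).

12

75 -> fault, frames [75]
33 -> fault, frames [75, 33]
70 -> fault, evict 75, frames [33, 70]
19 -> fault, evict 33, frames [70, 19]
46 -> fault, evict 70, frames [19, 46]
70 -> fault, evict 19, frames [46, 70]
46 -> hit
19 -> fault, evict 70, frames [46, 19]
75 -> fault, evict 19, frames [46, 75]
46 -> hit
33 -> fault, evict 75, frames [46, 33]
46 -> hit
85 -> fault, evict 33, frames [46, 85]
46 -> hit
19 -> fault, evict 85, frames [46, 19]
46 -> hit
19 -> hit
85 -> fault, evict 19, frames [46, 85]
Page faults: 12.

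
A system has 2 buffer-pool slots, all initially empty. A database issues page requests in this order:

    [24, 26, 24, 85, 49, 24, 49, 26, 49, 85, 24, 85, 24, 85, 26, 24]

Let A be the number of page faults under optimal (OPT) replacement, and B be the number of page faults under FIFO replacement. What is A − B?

Under OPT: F F . F F . . F . F F . . . F . → 8 faults.
Under FIFO: F F . F F F . F F F F . . . F . → 10 faults.
A − B = 8 − 10 = -2.

-2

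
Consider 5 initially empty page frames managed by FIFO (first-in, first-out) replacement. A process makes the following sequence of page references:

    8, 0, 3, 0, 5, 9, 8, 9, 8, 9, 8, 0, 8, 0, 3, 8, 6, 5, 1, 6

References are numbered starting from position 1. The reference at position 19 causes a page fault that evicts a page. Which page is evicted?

0

pos 1: 8 → fault, frames (8)
pos 2: 0 → fault, frames (8 0)
pos 3: 3 → fault, frames (8 0 3)
pos 4: 0 → hit
pos 5: 5 → fault, frames (8 0 3 5)
pos 6: 9 → fault, frames (8 0 3 5 9)
pos 7: 8 → hit
pos 8: 9 → hit
pos 9: 8 → hit
pos 10: 9 → hit
pos 11: 8 → hit
pos 12: 0 → hit
pos 13: 8 → hit
pos 14: 0 → hit
pos 15: 3 → hit
pos 16: 8 → hit
pos 17: 6 → fault, evict 8, frames (0 3 5 9 6)
pos 18: 5 → hit
pos 19: 1 → fault, evict 0, frames (3 5 9 6 1)
At position 19, page 0 is evicted.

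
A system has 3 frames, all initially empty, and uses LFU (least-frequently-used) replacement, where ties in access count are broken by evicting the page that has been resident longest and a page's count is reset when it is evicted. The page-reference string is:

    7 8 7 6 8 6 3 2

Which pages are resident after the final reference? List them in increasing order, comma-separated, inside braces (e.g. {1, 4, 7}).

7: fault, frames (7)
8: fault, frames (7 8)
7: hit
6: fault, frames (7 8 6)
8: hit
6: hit
3: fault, evict 7, frames (8 6 3)
2: fault, evict 3, frames (8 6 2)

{2, 6, 8}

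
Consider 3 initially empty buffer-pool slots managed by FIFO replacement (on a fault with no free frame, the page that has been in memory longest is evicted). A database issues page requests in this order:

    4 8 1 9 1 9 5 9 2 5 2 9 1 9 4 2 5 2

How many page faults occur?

11

4 → miss, frames [4]
8 → miss, frames [4, 8]
1 → miss, frames [4, 8, 1]
9 → miss, evict 4, frames [8, 1, 9]
1 → hit
9 → hit
5 → miss, evict 8, frames [1, 9, 5]
9 → hit
2 → miss, evict 1, frames [9, 5, 2]
5 → hit
2 → hit
9 → hit
1 → miss, evict 9, frames [5, 2, 1]
9 → miss, evict 5, frames [2, 1, 9]
4 → miss, evict 2, frames [1, 9, 4]
2 → miss, evict 1, frames [9, 4, 2]
5 → miss, evict 9, frames [4, 2, 5]
2 → hit
Page faults: 11.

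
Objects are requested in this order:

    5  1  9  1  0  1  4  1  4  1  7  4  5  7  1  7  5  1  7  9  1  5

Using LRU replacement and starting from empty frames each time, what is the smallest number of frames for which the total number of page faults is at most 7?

f=1: 22 faults
f=2: 16 faults
f=3: 10 faults
f=4: 8 faults
f=5: 8 faults
f=6: 6 faults
Smallest f with faults ≤ 7 is 6.

6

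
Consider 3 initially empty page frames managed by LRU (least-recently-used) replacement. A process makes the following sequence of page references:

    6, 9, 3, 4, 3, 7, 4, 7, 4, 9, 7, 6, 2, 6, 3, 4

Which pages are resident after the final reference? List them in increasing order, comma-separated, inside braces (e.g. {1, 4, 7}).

{3, 4, 6}

6 -> miss, frames {6}
9 -> miss, frames {6,9}
3 -> miss, frames {6,9,3}
4 -> miss, evict 6, frames {9,3,4}
3 -> hit
7 -> miss, evict 9, frames {4,3,7}
4 -> hit
7 -> hit
4 -> hit
9 -> miss, evict 3, frames {7,4,9}
7 -> hit
6 -> miss, evict 4, frames {9,7,6}
2 -> miss, evict 9, frames {7,6,2}
6 -> hit
3 -> miss, evict 7, frames {2,6,3}
4 -> miss, evict 2, frames {6,3,4}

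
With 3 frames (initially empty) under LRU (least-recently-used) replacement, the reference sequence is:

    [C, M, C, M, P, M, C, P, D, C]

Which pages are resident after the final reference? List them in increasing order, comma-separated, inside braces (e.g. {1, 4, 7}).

{C, D, P}

C: fault, frames [C]
M: fault, frames [C, M]
C: hit
M: hit
P: fault, frames [C, M, P]
M: hit
C: hit
P: hit
D: fault, evict M, frames [C, P, D]
C: hit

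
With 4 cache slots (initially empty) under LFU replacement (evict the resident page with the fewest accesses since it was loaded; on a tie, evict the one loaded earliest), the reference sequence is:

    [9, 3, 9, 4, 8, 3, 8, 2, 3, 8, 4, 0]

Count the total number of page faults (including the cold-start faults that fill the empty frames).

7

9: miss, frames [9]
3: miss, frames [9, 3]
9: hit
4: miss, frames [9, 3, 4]
8: miss, frames [9, 3, 4, 8]
3: hit
8: hit
2: miss, evict 4, frames [9, 3, 8, 2]
3: hit
8: hit
4: miss, evict 2, frames [9, 3, 8, 4]
0: miss, evict 4, frames [9, 3, 8, 0]
Page faults: 7.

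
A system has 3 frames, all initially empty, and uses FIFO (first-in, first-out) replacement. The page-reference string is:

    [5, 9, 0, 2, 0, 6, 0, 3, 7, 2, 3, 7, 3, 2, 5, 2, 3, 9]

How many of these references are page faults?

5: miss, frames [5]
9: miss, frames [5, 9]
0: miss, frames [5, 9, 0]
2: miss, evict 5, frames [9, 0, 2]
0: hit
6: miss, evict 9, frames [0, 2, 6]
0: hit
3: miss, evict 0, frames [2, 6, 3]
7: miss, evict 2, frames [6, 3, 7]
2: miss, evict 6, frames [3, 7, 2]
3: hit
7: hit
3: hit
2: hit
5: miss, evict 3, frames [7, 2, 5]
2: hit
3: miss, evict 7, frames [2, 5, 3]
9: miss, evict 2, frames [5, 3, 9]
Page faults: 11.

11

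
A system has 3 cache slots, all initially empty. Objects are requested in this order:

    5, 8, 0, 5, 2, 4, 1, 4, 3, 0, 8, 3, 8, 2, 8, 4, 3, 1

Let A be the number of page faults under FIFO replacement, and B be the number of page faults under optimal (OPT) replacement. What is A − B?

2

Under FIFO: F F F . F F F . F F F . . F . F F F → 13 faults.
Under OPT: F F F . F F F . F . F . . F . . F F → 11 faults.
A − B = 13 − 11 = 2.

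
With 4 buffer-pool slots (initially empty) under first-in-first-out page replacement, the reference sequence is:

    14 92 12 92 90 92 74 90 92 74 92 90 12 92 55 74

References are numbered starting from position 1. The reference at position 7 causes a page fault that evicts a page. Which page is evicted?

14

pos 1: 14 -> fault, frames (14)
pos 2: 92 -> fault, frames (14 92)
pos 3: 12 -> fault, frames (14 92 12)
pos 4: 92 -> hit
pos 5: 90 -> fault, frames (14 92 12 90)
pos 6: 92 -> hit
pos 7: 74 -> fault, evict 14, frames (92 12 90 74)
At position 7, page 14 is evicted.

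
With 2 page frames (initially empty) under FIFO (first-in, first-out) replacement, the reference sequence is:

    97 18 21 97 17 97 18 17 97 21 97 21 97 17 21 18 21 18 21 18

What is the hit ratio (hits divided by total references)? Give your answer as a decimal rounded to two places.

0.45

97 → fault, frames {97}
18 → fault, frames {97,18}
21 → fault, evict 97, frames {18,21}
97 → fault, evict 18, frames {21,97}
17 → fault, evict 21, frames {97,17}
97 → hit
18 → fault, evict 97, frames {17,18}
17 → hit
97 → fault, evict 17, frames {18,97}
21 → fault, evict 18, frames {97,21}
97 → hit
21 → hit
97 → hit
17 → fault, evict 97, frames {21,17}
21 → hit
18 → fault, evict 21, frames {17,18}
21 → fault, evict 17, frames {18,21}
18 → hit
21 → hit
18 → hit
Hits: 9 of 20 references → 9/20 = 0.4500.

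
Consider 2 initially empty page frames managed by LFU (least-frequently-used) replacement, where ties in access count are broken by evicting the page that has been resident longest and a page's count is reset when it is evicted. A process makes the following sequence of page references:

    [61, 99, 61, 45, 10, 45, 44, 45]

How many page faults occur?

7

61 -> fault, frames [61]
99 -> fault, frames [61, 99]
61 -> hit
45 -> fault, evict 99, frames [61, 45]
10 -> fault, evict 45, frames [61, 10]
45 -> fault, evict 10, frames [61, 45]
44 -> fault, evict 45, frames [61, 44]
45 -> fault, evict 44, frames [61, 45]
Page faults: 7.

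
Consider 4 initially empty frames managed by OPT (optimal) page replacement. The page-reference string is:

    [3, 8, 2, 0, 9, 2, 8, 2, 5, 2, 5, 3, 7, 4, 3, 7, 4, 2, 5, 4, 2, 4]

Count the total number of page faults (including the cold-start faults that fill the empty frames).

3 → fault, frames {3}
8 → fault, frames {3,8}
2 → fault, frames {3,8,2}
0 → fault, frames {3,8,2,0}
9 → fault, evict 0, frames {3,8,2,9}
2 → hit
8 → hit
2 → hit
5 → fault, evict 9, frames {3,8,2,5}
2 → hit
5 → hit
3 → hit
7 → fault, evict 8, frames {3,2,5,7}
4 → fault, evict 5, frames {3,2,7,4}
3 → hit
7 → hit
4 → hit
2 → hit
5 → fault, evict 7, frames {3,2,4,5}
4 → hit
2 → hit
4 → hit
Page faults: 9.

9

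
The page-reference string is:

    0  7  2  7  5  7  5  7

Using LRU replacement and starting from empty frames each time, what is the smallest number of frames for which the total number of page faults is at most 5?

f=1: 8 faults
f=2: 4 faults
f=3: 4 faults
f=4: 4 faults
Smallest f with faults ≤ 5 is 2.

2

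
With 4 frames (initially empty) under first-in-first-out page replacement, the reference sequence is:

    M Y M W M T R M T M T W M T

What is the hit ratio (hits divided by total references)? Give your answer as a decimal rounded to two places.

M -> miss, frames {M}
Y -> miss, frames {M,Y}
M -> hit
W -> miss, frames {M,Y,W}
M -> hit
T -> miss, frames {M,Y,W,T}
R -> miss, evict M, frames {Y,W,T,R}
M -> miss, evict Y, frames {W,T,R,M}
T -> hit
M -> hit
T -> hit
W -> hit
M -> hit
T -> hit
Hits: 8 of 14 references → 8/14 = 0.5714.

0.57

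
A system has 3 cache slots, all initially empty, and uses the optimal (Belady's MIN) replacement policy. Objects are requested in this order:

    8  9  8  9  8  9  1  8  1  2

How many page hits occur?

8 → miss, frames [8]
9 → miss, frames [8, 9]
8 → hit
9 → hit
8 → hit
9 → hit
1 → miss, frames [8, 9, 1]
8 → hit
1 → hit
2 → miss, evict 1, frames [8, 9, 2]
Hits: 6.

6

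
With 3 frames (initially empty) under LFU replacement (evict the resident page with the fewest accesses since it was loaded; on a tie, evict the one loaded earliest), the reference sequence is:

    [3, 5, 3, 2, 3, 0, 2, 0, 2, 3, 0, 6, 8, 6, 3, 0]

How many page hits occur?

9

3 → miss, frames (3)
5 → miss, frames (3 5)
3 → hit
2 → miss, frames (3 5 2)
3 → hit
0 → miss, evict 5, frames (3 2 0)
2 → hit
0 → hit
2 → hit
3 → hit
0 → hit
6 → miss, evict 2, frames (3 0 6)
8 → miss, evict 6, frames (3 0 8)
6 → miss, evict 8, frames (3 0 6)
3 → hit
0 → hit
Hits: 9.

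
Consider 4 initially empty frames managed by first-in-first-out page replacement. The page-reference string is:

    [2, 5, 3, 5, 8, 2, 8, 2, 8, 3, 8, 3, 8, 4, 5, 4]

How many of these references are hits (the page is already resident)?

2 -> fault, frames {2}
5 -> fault, frames {2,5}
3 -> fault, frames {2,5,3}
5 -> hit
8 -> fault, frames {2,5,3,8}
2 -> hit
8 -> hit
2 -> hit
8 -> hit
3 -> hit
8 -> hit
3 -> hit
8 -> hit
4 -> fault, evict 2, frames {5,3,8,4}
5 -> hit
4 -> hit
Hits: 11.

11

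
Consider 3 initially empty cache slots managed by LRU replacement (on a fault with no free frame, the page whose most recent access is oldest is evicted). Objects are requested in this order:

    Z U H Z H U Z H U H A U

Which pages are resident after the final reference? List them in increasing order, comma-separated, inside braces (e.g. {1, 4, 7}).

{A, H, U}

Z → miss, frames {Z}
U → miss, frames {Z,U}
H → miss, frames {Z,U,H}
Z → hit
H → hit
U → hit
Z → hit
H → hit
U → hit
H → hit
A → miss, evict Z, frames {U,H,A}
U → hit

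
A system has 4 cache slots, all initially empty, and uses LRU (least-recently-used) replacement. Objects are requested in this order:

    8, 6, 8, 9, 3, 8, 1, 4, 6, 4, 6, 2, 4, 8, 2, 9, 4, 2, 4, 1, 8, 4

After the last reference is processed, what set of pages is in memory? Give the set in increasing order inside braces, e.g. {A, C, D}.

8 -> fault, frames {8}
6 -> fault, frames {8,6}
8 -> hit
9 -> fault, frames {6,8,9}
3 -> fault, frames {6,8,9,3}
8 -> hit
1 -> fault, evict 6, frames {9,3,8,1}
4 -> fault, evict 9, frames {3,8,1,4}
6 -> fault, evict 3, frames {8,1,4,6}
4 -> hit
6 -> hit
2 -> fault, evict 8, frames {1,4,6,2}
4 -> hit
8 -> fault, evict 1, frames {6,2,4,8}
2 -> hit
9 -> fault, evict 6, frames {4,8,2,9}
4 -> hit
2 -> hit
4 -> hit
1 -> fault, evict 8, frames {9,2,4,1}
8 -> fault, evict 9, frames {2,4,1,8}
4 -> hit

{1, 2, 4, 8}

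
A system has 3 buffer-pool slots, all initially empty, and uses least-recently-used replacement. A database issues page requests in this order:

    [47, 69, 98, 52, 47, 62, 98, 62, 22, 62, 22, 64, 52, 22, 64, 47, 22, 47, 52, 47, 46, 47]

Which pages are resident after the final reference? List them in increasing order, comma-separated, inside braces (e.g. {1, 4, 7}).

47: miss, frames {47}
69: miss, frames {47,69}
98: miss, frames {47,69,98}
52: miss, evict 47, frames {69,98,52}
47: miss, evict 69, frames {98,52,47}
62: miss, evict 98, frames {52,47,62}
98: miss, evict 52, frames {47,62,98}
62: hit
22: miss, evict 47, frames {98,62,22}
62: hit
22: hit
64: miss, evict 98, frames {62,22,64}
52: miss, evict 62, frames {22,64,52}
22: hit
64: hit
47: miss, evict 52, frames {22,64,47}
22: hit
47: hit
52: miss, evict 64, frames {22,47,52}
47: hit
46: miss, evict 22, frames {52,47,46}
47: hit

{46, 47, 52}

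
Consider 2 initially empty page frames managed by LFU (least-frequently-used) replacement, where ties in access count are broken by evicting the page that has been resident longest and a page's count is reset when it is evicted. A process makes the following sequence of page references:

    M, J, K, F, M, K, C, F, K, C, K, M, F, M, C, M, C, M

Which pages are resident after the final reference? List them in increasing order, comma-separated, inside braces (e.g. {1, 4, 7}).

{K, M}

M → fault, frames (M)
J → fault, frames (M J)
K → fault, evict M, frames (J K)
F → fault, evict J, frames (K F)
M → fault, evict K, frames (F M)
K → fault, evict F, frames (M K)
C → fault, evict M, frames (K C)
F → fault, evict K, frames (C F)
K → fault, evict C, frames (F K)
C → fault, evict F, frames (K C)
K → hit
M → fault, evict C, frames (K M)
F → fault, evict M, frames (K F)
M → fault, evict F, frames (K M)
C → fault, evict M, frames (K C)
M → fault, evict C, frames (K M)
C → fault, evict M, frames (K C)
M → fault, evict C, frames (K M)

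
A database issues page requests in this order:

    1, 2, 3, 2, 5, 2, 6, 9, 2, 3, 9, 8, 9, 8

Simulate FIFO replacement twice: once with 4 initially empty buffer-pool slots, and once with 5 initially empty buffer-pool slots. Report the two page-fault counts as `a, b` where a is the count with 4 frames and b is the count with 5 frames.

9, 7

4 frames: F F F . F . F F F F . F . . → 9 faults.
5 frames: F F F . F . F F . . . F . . → 7 faults.
7 < 9: adding a frame reduced faults, as is typical.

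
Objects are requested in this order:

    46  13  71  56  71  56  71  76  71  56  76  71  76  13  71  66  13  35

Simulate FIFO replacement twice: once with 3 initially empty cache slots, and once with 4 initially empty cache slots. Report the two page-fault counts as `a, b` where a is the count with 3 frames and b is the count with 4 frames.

9, 8

3 frames: F F F F . . . F . . . . . F F F . F → 9 faults.
4 frames: F F F F . . . F . . . . . . . F F F → 8 faults.
8 < 9: adding a frame reduced faults, as is typical.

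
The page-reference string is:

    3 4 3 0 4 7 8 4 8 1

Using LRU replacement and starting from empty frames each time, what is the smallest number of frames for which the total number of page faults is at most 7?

3

f=1: 10 faults
f=2: 8 faults
f=3: 6 faults
f=4: 6 faults
f=5: 6 faults
f=6: 6 faults
Smallest f with faults ≤ 7 is 3.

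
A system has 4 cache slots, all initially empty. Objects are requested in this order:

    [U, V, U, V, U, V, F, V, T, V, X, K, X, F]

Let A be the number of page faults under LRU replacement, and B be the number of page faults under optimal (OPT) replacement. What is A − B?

Under LRU: F F . . . . F . F . F F . F → 7 faults.
Under OPT: F F . . . . F . F . F F . . → 6 faults.
A − B = 7 − 6 = 1.

1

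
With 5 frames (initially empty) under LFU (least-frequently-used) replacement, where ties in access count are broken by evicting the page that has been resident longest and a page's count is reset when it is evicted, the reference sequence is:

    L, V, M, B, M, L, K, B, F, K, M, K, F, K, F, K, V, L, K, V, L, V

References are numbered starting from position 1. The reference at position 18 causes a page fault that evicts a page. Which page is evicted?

pos 1: L: fault, frames (L)
pos 2: V: fault, frames (L V)
pos 3: M: fault, frames (L V M)
pos 4: B: fault, frames (L V M B)
pos 5: M: hit
pos 6: L: hit
pos 7: K: fault, frames (L V M B K)
pos 8: B: hit
pos 9: F: fault, evict V, frames (L M B K F)
pos 10: K: hit
pos 11: M: hit
pos 12: K: hit
pos 13: F: hit
pos 14: K: hit
pos 15: F: hit
pos 16: K: hit
pos 17: V: fault, evict L, frames (M B K F V)
pos 18: L: fault, evict V, frames (M B K F L)
At position 18, page V is evicted.

V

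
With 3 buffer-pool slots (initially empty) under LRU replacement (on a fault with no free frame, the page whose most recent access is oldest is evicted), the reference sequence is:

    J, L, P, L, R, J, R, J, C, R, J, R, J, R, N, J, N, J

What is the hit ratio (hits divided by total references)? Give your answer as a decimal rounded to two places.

0.61

J → fault, frames [J]
L → fault, frames [J, L]
P → fault, frames [J, L, P]
L → hit
R → fault, evict J, frames [P, L, R]
J → fault, evict P, frames [L, R, J]
R → hit
J → hit
C → fault, evict L, frames [R, J, C]
R → hit
J → hit
R → hit
J → hit
R → hit
N → fault, evict C, frames [J, R, N]
J → hit
N → hit
J → hit
Hits: 11 of 18 references → 11/18 = 0.6111.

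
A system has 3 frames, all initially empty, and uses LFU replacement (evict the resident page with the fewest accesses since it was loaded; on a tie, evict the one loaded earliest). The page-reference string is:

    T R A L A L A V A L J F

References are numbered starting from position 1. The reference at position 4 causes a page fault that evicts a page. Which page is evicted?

pos 1: T: miss, frames {T}
pos 2: R: miss, frames {T,R}
pos 3: A: miss, frames {T,R,A}
pos 4: L: miss, evict T, frames {R,A,L}
At position 4, page T is evicted.

T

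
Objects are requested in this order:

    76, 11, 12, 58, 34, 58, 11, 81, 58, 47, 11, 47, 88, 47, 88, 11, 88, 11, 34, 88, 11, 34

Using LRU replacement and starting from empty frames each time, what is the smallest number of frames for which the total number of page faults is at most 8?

6

f=1: 22 faults
f=2: 16 faults
f=3: 11 faults
f=4: 9 faults
f=5: 9 faults
f=6: 8 faults
f=7: 8 faults
f=8: 8 faults
Smallest f with faults ≤ 8 is 6.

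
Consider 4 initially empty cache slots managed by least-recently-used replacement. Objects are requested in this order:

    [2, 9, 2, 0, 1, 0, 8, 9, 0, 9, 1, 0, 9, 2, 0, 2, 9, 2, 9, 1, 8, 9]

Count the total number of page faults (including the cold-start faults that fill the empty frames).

2 → fault, frames {2}
9 → fault, frames {2,9}
2 → hit
0 → fault, frames {9,2,0}
1 → fault, frames {9,2,0,1}
0 → hit
8 → fault, evict 9, frames {2,1,0,8}
9 → fault, evict 2, frames {1,0,8,9}
0 → hit
9 → hit
1 → hit
0 → hit
9 → hit
2 → fault, evict 8, frames {1,0,9,2}
0 → hit
2 → hit
9 → hit
2 → hit
9 → hit
1 → hit
8 → fault, evict 0, frames {2,9,1,8}
9 → hit
Page faults: 8.

8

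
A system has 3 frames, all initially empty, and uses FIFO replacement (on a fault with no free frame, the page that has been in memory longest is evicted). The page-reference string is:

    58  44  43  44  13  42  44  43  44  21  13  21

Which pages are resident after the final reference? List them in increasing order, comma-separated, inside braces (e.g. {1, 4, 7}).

58: miss, frames [58]
44: miss, frames [58, 44]
43: miss, frames [58, 44, 43]
44: hit
13: miss, evict 58, frames [44, 43, 13]
42: miss, evict 44, frames [43, 13, 42]
44: miss, evict 43, frames [13, 42, 44]
43: miss, evict 13, frames [42, 44, 43]
44: hit
21: miss, evict 42, frames [44, 43, 21]
13: miss, evict 44, frames [43, 21, 13]
21: hit

{13, 21, 43}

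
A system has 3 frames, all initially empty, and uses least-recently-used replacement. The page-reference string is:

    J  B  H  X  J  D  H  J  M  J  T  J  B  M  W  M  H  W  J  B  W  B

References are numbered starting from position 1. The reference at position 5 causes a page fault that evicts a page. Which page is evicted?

B

pos 1: J: miss, frames {J}
pos 2: B: miss, frames {J,B}
pos 3: H: miss, frames {J,B,H}
pos 4: X: miss, evict J, frames {B,H,X}
pos 5: J: miss, evict B, frames {H,X,J}
At position 5, page B is evicted.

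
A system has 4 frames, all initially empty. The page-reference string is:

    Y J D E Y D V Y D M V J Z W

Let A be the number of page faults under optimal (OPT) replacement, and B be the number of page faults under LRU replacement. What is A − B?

Under OPT: F F F F . . F . . F . . F F → 8 faults.
Under LRU: F F F F . . F . . F . F F F → 9 faults.
A − B = 8 − 9 = -1.

-1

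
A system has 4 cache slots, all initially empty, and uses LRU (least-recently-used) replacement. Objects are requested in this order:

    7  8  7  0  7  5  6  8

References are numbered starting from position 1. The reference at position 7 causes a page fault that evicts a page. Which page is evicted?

8

pos 1: 7: miss, frames [7]
pos 2: 8: miss, frames [7, 8]
pos 3: 7: hit
pos 4: 0: miss, frames [8, 7, 0]
pos 5: 7: hit
pos 6: 5: miss, frames [8, 0, 7, 5]
pos 7: 6: miss, evict 8, frames [0, 7, 5, 6]
At position 7, page 8 is evicted.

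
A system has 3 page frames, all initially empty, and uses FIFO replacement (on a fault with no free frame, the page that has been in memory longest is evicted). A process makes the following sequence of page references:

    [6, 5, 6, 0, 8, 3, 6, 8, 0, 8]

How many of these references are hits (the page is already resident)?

6 → miss, frames (6)
5 → miss, frames (6 5)
6 → hit
0 → miss, frames (6 5 0)
8 → miss, evict 6, frames (5 0 8)
3 → miss, evict 5, frames (0 8 3)
6 → miss, evict 0, frames (8 3 6)
8 → hit
0 → miss, evict 8, frames (3 6 0)
8 → miss, evict 3, frames (6 0 8)
Hits: 2.

2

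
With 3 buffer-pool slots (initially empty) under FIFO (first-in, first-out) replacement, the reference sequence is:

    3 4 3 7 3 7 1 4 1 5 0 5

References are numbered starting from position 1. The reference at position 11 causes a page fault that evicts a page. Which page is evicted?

pos 1: 3 -> miss, frames {3}
pos 2: 4 -> miss, frames {3,4}
pos 3: 3 -> hit
pos 4: 7 -> miss, frames {3,4,7}
pos 5: 3 -> hit
pos 6: 7 -> hit
pos 7: 1 -> miss, evict 3, frames {4,7,1}
pos 8: 4 -> hit
pos 9: 1 -> hit
pos 10: 5 -> miss, evict 4, frames {7,1,5}
pos 11: 0 -> miss, evict 7, frames {1,5,0}
At position 11, page 7 is evicted.

7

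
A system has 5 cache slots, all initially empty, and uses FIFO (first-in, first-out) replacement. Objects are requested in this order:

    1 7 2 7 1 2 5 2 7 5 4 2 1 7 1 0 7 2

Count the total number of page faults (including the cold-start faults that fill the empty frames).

6

1 → fault, frames [1]
7 → fault, frames [1, 7]
2 → fault, frames [1, 7, 2]
7 → hit
1 → hit
2 → hit
5 → fault, frames [1, 7, 2, 5]
2 → hit
7 → hit
5 → hit
4 → fault, frames [1, 7, 2, 5, 4]
2 → hit
1 → hit
7 → hit
1 → hit
0 → fault, evict 1, frames [7, 2, 5, 4, 0]
7 → hit
2 → hit
Page faults: 6.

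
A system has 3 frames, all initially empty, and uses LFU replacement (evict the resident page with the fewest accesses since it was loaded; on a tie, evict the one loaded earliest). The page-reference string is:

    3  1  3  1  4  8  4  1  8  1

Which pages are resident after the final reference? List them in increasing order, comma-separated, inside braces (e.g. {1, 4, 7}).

3: miss, frames [3]
1: miss, frames [3, 1]
3: hit
1: hit
4: miss, frames [3, 1, 4]
8: miss, evict 4, frames [3, 1, 8]
4: miss, evict 8, frames [3, 1, 4]
1: hit
8: miss, evict 4, frames [3, 1, 8]
1: hit

{1, 3, 8}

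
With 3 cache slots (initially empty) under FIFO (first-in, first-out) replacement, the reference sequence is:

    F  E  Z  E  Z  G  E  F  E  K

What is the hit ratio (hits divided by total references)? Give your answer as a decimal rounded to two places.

F -> miss, frames [F]
E -> miss, frames [F, E]
Z -> miss, frames [F, E, Z]
E -> hit
Z -> hit
G -> miss, evict F, frames [E, Z, G]
E -> hit
F -> miss, evict E, frames [Z, G, F]
E -> miss, evict Z, frames [G, F, E]
K -> miss, evict G, frames [F, E, K]
Hits: 3 of 10 references → 3/10 = 0.3000.

0.30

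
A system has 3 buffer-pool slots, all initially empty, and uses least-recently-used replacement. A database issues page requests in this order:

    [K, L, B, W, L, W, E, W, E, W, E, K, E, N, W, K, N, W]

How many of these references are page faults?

9

K: fault, frames [K]
L: fault, frames [K, L]
B: fault, frames [K, L, B]
W: fault, evict K, frames [L, B, W]
L: hit
W: hit
E: fault, evict B, frames [L, W, E]
W: hit
E: hit
W: hit
E: hit
K: fault, evict L, frames [W, E, K]
E: hit
N: fault, evict W, frames [K, E, N]
W: fault, evict K, frames [E, N, W]
K: fault, evict E, frames [N, W, K]
N: hit
W: hit
Page faults: 9.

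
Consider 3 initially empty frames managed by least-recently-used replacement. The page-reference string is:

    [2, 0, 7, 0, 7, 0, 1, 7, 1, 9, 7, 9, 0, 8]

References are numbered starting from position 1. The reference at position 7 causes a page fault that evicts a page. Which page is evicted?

pos 1: 2 -> fault, frames [2]
pos 2: 0 -> fault, frames [2, 0]
pos 3: 7 -> fault, frames [2, 0, 7]
pos 4: 0 -> hit
pos 5: 7 -> hit
pos 6: 0 -> hit
pos 7: 1 -> fault, evict 2, frames [7, 0, 1]
At position 7, page 2 is evicted.

2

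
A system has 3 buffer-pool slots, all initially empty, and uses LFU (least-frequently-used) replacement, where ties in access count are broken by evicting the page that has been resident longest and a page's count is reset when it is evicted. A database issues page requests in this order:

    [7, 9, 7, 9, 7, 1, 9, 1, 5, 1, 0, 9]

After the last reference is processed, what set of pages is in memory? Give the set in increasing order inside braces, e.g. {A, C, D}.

{0, 7, 9}

7: fault, frames (7)
9: fault, frames (7 9)
7: hit
9: hit
7: hit
1: fault, frames (7 9 1)
9: hit
1: hit
5: fault, evict 1, frames (7 9 5)
1: fault, evict 5, frames (7 9 1)
0: fault, evict 1, frames (7 9 0)
9: hit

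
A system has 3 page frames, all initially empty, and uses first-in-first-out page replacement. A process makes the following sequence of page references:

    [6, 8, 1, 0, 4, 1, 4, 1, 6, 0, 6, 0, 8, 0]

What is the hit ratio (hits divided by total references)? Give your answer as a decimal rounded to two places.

6 -> miss, frames (6)
8 -> miss, frames (6 8)
1 -> miss, frames (6 8 1)
0 -> miss, evict 6, frames (8 1 0)
4 -> miss, evict 8, frames (1 0 4)
1 -> hit
4 -> hit
1 -> hit
6 -> miss, evict 1, frames (0 4 6)
0 -> hit
6 -> hit
0 -> hit
8 -> miss, evict 0, frames (4 6 8)
0 -> miss, evict 4, frames (6 8 0)
Hits: 6 of 14 references → 6/14 = 0.4286.

0.43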